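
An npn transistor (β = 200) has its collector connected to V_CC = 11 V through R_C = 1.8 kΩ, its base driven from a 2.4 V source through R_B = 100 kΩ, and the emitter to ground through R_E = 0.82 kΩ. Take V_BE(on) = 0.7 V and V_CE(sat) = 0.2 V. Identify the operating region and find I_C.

Assume active. Base-emitter loop: I_B = (V_BB − V_BE)/(R_B + (β+1)R_E) = (2.4 − 0.7)/(100 + 201×0.82) = 0.00642 mA.
I_C = β·I_B = 200×0.00642 = 1.28 mA.
V_CE = V_CC − I_C·R_C − I_E·R_E = 11 − 1.28×1.8 − 1.29×0.82 = 7.63 V > V_CE(sat), so the active-region assumption holds.

active; I_C ≈ 1.3 mA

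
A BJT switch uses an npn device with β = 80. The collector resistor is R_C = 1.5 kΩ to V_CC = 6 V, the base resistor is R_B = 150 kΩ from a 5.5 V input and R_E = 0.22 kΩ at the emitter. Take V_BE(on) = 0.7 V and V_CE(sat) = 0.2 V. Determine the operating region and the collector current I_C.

Assume active. Base-emitter loop: I_B = (V_BB − V_BE)/(R_B + (β+1)R_E) = (5.5 − 0.7)/(150 + 81×0.22) = 0.0286 mA.
I_C = β·I_B = 80×0.0286 = 2.29 mA.
V_CE = V_CC − I_C·R_C − I_E·R_E = 6 − 2.29×1.5 − 2.32×0.22 = 2.06 V > V_CE(sat), so the active-region assumption holds.

active; I_C ≈ 2.3 mA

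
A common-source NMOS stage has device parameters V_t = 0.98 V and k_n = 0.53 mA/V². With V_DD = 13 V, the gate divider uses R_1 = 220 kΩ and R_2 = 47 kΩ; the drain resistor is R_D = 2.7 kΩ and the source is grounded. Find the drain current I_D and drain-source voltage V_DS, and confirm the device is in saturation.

I_D ≈ 0.45 mA, V_DS ≈ 12 V

V_G = V_DD·R_2/(R_1+R_2) = 13×47/267 = 2.29 V. With the source grounded, V_GS = V_G = 2.29 V.
Assume saturation: I_D = (k_n/2)(V_GS − V_t)² = (0.53/2)×(2.29 − 0.98)² = 0.265×1.31² = 0.454 mA.
V_DS = V_DD − I_D·R_D = 13 − 0.454×2.7 = 11.8 V.
Saturation requires V_DS ≥ V_GS − V_t = 1.31 V; 11.8 ≥ 1.31 ✓.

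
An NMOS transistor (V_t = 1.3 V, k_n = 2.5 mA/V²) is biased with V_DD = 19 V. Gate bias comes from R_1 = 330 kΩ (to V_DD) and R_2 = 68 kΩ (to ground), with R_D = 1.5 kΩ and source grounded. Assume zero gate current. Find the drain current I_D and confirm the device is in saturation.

V_G = V_DD·R_2/(R_1+R_2) = 19×68/398 = 3.25 V. With the source grounded, V_GS = V_G = 3.25 V.
Assume saturation: I_D = (k_n/2)(V_GS − V_t)² = (2.5/2)×(3.25 − 1.3)² = 1.25×1.95² = 4.73 mA.
V_DS = V_DD − I_D·R_D = 19 − 4.73×1.5 = 11.9 V.
Saturation requires V_DS ≥ V_GS − V_t = 1.95 V; 11.9 ≥ 1.95 ✓.

I_D ≈ 4.7 mA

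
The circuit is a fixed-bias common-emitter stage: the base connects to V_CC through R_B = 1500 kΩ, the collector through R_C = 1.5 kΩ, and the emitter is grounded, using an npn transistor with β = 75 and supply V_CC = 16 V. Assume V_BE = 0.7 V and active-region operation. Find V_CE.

Base loop: V_CC = I_B·R_B + V_BE, so I_B = (16 − 0.7)/1500 kΩ = 0.0102 mA.
In the active region I_C = β·I_B = 75 × 0.0102 = 0.765 mA.
Collector loop: V_CE = V_CC − I_C·R_C = 16 − 0.765×1.5 = 14.9 V.
Since V_CE = 14.9 V > V_CE(sat) ≈ 0.2 V, the transistor is in the active region as assumed.

V_CE ≈ 15 V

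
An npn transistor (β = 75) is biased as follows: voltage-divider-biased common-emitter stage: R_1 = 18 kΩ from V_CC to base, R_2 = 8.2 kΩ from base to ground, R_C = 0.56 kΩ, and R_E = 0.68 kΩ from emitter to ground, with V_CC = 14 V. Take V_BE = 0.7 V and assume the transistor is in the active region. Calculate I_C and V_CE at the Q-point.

Thevenize the base divider: V_Th = V_CC·R_2/(R_1+R_2) = 14×8.2/26.2 = 4.38 V, R_Th = R_1‖R_2 = 5.63 kΩ.
Base-emitter loop: V_Th = I_B·R_Th + V_BE + (β+1)I_B·R_E, so I_B = (4.38 − 0.7) / (5.63 + 76×0.68) = 0.0642 mA.
I_C = β·I_B = 75×0.0642 = 4.82 mA, and I_E = (β+1)I_B = 4.88 mA.
V_CE = V_CC − I_C·R_C − I_E·R_E = 14 − 4.82×0.56 − 4.88×0.68 = 7.98 V.
V_CE = 7.98 V > 0.2 V confirms active-region operation.

I_C ≈ 4.8 mA, V_CE ≈ 8 V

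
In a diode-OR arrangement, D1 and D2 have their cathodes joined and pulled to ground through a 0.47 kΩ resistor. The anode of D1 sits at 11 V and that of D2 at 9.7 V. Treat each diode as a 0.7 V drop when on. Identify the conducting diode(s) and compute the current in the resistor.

Assume both conduct. Then node N would need to be at both 11−0.7 = 10.3 V and 9.7−0.7 = 9 V, which is impossible.
Assume only D1 conducts: V_N = 11 − 0.7 = 10.3 V, so I_R = 10.3/0.47 = 21.9 mA.
Check D2: its anode-to-cathode voltage is 9.7 − 10.3 = -0.6 V < 0.7 V, so it is off. The assumption is consistent.

Only D1 conducts; I_R ≈ 22 mA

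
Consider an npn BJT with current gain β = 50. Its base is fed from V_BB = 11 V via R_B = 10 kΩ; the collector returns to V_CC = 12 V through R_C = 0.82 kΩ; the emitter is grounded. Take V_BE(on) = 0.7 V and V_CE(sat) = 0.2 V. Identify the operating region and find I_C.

Assume active: I_B = (11 − 0.7)/10 = 1.03 mA, giving I_C = β·I_B = 51.5 mA.
But then V_CE = 12 − 51.5×0.82 = -30.2 V < V_CE(sat) = 0.2 V — impossible in the active region.
So the transistor is saturated. With V_CE = 0.2 V, I_C = (V_CC − 0.2)/R_C = 11.8/0.82 = 14.4 mA.
Check: β·I_B = 51.5 mA > I_C = 14.4 mA, confirming saturation.

saturation; I_C ≈ 14 mA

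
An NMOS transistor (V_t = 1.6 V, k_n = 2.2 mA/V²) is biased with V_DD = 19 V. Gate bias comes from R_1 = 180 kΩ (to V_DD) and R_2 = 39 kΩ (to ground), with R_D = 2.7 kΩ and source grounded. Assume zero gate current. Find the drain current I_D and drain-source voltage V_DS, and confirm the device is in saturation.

V_G = V_DD·R_2/(R_1+R_2) = 19×39/219 = 3.38 V. With the source grounded, V_GS = V_G = 3.38 V.
Assume saturation: I_D = (k_n/2)(V_GS − V_t)² = (2.2/2)×(3.38 − 1.6)² = 1.1×1.78² = 3.5 mA.
V_DS = V_DD − I_D·R_D = 19 − 3.5×2.7 = 9.55 V.
Saturation requires V_DS ≥ V_GS − V_t = 1.78 V; 9.55 ≥ 1.78 ✓.

I_D ≈ 3.5 mA, V_DS ≈ 9.6 V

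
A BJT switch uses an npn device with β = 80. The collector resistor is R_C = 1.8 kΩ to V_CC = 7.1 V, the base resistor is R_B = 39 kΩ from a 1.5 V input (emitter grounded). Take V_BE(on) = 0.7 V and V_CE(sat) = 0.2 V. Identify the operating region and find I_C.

active; I_C ≈ 1.6 mA

Assume active. Base-emitter loop: I_B = (V_BB − V_BE)/R_B = (1.5 − 0.7)/39 = 0.0205 mA.
I_C = β·I_B = 80×0.0205 = 1.64 mA.
V_CE = V_CC − I_C·R_C = 7.1 − 1.64×1.8 = 4.15 V > V_CE(sat), so the active-region assumption holds.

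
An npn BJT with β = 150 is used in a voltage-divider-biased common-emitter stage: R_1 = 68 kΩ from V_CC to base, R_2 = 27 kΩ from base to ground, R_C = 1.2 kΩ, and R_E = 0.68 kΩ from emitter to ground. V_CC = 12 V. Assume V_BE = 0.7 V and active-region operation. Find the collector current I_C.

Thevenize the base divider: V_Th = V_CC·R_2/(R_1+R_2) = 12×27/95 = 3.41 V, R_Th = R_1‖R_2 = 19.3 kΩ.
Base-emitter loop: V_Th = I_B·R_Th + V_BE + (β+1)I_B·R_E, so I_B = (3.41 − 0.7) / (19.3 + 151×0.68) = 0.0222 mA.
I_C = β·I_B = 150×0.0222 = 3.33 mA, and I_E = (β+1)I_B = 3.35 mA.
V_CE = V_CC − I_C·R_C − I_E·R_E = 12 − 3.33×1.2 − 3.35×0.68 = 5.72 V.
V_CE = 5.72 V > 0.2 V confirms active-region operation.

I_C ≈ 3.3 mA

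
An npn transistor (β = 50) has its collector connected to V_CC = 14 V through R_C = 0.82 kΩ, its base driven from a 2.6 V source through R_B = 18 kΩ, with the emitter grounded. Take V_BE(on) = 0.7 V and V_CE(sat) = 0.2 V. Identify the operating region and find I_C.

Assume active. Base-emitter loop: I_B = (V_BB − V_BE)/R_B = (2.6 − 0.7)/18 = 0.106 mA.
I_C = β·I_B = 50×0.106 = 5.28 mA.
V_CE = V_CC − I_C·R_C = 14 − 5.28×0.82 = 9.67 V > V_CE(sat), so the active-region assumption holds.

active; I_C ≈ 5.3 mA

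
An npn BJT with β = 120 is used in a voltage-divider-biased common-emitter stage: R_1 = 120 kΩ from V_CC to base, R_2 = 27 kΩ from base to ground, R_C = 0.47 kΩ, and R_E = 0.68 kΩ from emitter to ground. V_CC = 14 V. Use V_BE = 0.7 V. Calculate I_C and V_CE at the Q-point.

I_C ≈ 2.2 mA, V_CE ≈ 12 V

Thevenize the base divider: V_Th = V_CC·R_2/(R_1+R_2) = 14×27/147 = 2.57 V, R_Th = R_1‖R_2 = 22 kΩ.
Base-emitter loop: V_Th = I_B·R_Th + V_BE + (β+1)I_B·R_E, so I_B = (2.57 − 0.7) / (22 + 121×0.68) = 0.0179 mA.
I_C = β·I_B = 120×0.0179 = 2.15 mA, and I_E = (β+1)I_B = 2.17 mA.
V_CE = V_CC − I_C·R_C − I_E·R_E = 14 − 2.15×0.47 − 2.17×0.68 = 11.5 V.
V_CE = 11.5 V > 0.2 V confirms active-region operation.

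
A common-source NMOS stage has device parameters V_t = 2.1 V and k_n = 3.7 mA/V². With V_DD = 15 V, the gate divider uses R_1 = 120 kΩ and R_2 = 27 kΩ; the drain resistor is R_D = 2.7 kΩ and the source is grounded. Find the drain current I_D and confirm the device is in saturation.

I_D ≈ 0.79 mA

V_G = V_DD·R_2/(R_1+R_2) = 15×27/147 = 2.76 V. With the source grounded, V_GS = V_G = 2.76 V.
Assume saturation: I_D = (k_n/2)(V_GS − V_t)² = (3.7/2)×(2.76 − 2.1)² = 1.85×0.655² = 0.794 mA.
V_DS = V_DD − I_D·R_D = 15 − 0.794×2.7 = 12.9 V.
Saturation requires V_DS ≥ V_GS − V_t = 0.655 V; 12.9 ≥ 0.655 ✓.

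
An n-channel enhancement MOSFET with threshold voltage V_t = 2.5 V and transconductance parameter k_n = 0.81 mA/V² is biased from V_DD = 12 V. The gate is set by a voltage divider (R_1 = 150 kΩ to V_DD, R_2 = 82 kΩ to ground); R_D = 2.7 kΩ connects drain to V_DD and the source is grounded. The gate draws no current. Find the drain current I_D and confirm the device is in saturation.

V_G = V_DD·R_2/(R_1+R_2) = 12×82/232 = 4.24 V. With the source grounded, V_GS = V_G = 4.24 V.
Assume saturation: I_D = (k_n/2)(V_GS − V_t)² = (0.81/2)×(4.24 − 2.5)² = 0.405×1.74² = 1.23 mA.
V_DS = V_DD − I_D·R_D = 12 − 1.23×2.7 = 8.68 V.
Saturation requires V_DS ≥ V_GS − V_t = 1.74 V; 8.68 ≥ 1.74 ✓.

I_D ≈ 1.2 mA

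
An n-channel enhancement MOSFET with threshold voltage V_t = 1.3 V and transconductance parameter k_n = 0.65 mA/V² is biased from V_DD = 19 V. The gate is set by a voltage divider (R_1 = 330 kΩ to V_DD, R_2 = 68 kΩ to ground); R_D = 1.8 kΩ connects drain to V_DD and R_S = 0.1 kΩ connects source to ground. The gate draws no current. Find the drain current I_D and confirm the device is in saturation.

V_G = V_DD·R_2/(R_1+R_2) = 19×68/398 = 3.25 V.
Assume saturation: I_D = (k_n/2)(V_GS − V_t)² with V_GS = V_G − I_D·R_S = 3.25 − 0.1·I_D.
Substituting gives 0.00325·I_D² − 1.13·I_D + 1.23 = 0, with roots I_D = 1.1 or 346 mA.
The root I_D = 346 mA gives V_GS = -31.3 V ≤ V_t, so take I_D = 1.1 mA.
Then V_GS = 3.14 V and V_DS = V_DD − I_D(R_D+R_S) = 19 − 1.1×1.9 = 16.9 V.
Saturation requires V_DS ≥ V_GS − V_t = 1.84 V; 16.9 ≥ 1.84 ✓.

I_D ≈ 1.1 mA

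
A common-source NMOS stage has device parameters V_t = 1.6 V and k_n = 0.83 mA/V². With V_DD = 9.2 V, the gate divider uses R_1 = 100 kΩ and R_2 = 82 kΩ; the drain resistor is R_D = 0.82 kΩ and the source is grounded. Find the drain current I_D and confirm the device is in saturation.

V_G = V_DD·R_2/(R_1+R_2) = 9.2×82/182 = 4.15 V. With the source grounded, V_GS = V_G = 4.15 V.
Assume saturation: I_D = (k_n/2)(V_GS − V_t)² = (0.83/2)×(4.15 − 1.6)² = 0.415×2.55² = 2.69 mA.
V_DS = V_DD − I_D·R_D = 9.2 − 2.69×0.82 = 7 V.
Saturation requires V_DS ≥ V_GS − V_t = 2.55 V; 7 ≥ 2.55 ✓.

I_D ≈ 2.7 mA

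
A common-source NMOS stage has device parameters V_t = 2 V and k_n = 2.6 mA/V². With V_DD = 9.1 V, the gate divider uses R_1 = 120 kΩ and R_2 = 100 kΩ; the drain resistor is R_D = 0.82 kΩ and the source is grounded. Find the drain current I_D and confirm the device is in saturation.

I_D ≈ 5.9 mA

V_G = V_DD·R_2/(R_1+R_2) = 9.1×100/220 = 4.14 V. With the source grounded, V_GS = V_G = 4.14 V.
Assume saturation: I_D = (k_n/2)(V_GS − V_t)² = (2.6/2)×(4.14 − 2)² = 1.3×2.14² = 5.93 mA.
V_DS = V_DD − I_D·R_D = 9.1 − 5.93×0.82 = 4.23 V.
Saturation requires V_DS ≥ V_GS − V_t = 2.14 V; 4.23 ≥ 2.14 ✓.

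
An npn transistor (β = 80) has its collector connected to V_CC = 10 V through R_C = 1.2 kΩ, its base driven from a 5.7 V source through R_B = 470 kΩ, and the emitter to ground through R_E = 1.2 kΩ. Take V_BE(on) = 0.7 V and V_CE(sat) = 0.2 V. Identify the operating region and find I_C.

Assume active. Base-emitter loop: I_B = (V_BB − V_BE)/(R_B + (β+1)R_E) = (5.7 − 0.7)/(470 + 81×1.2) = 0.00882 mA.
I_C = β·I_B = 80×0.00882 = 0.705 mA.
V_CE = V_CC − I_C·R_C − I_E·R_E = 10 − 0.705×1.2 − 0.714×1.2 = 8.3 V > V_CE(sat), so the active-region assumption holds.

active; I_C ≈ 0.71 mA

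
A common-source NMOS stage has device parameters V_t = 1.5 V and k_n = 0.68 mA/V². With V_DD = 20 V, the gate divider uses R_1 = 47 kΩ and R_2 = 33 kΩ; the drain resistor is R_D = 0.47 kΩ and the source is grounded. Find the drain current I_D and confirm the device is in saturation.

V_G = V_DD·R_2/(R_1+R_2) = 20×33/80 = 8.25 V. With the source grounded, V_GS = V_G = 8.25 V.
Assume saturation: I_D = (k_n/2)(V_GS − V_t)² = (0.68/2)×(8.25 − 1.5)² = 0.34×6.75² = 15.5 mA.
V_DS = V_DD − I_D·R_D = 20 − 15.5×0.47 = 12.7 V.
Saturation requires V_DS ≥ V_GS − V_t = 6.75 V; 12.7 ≥ 6.75 ✓.

I_D ≈ 15 mA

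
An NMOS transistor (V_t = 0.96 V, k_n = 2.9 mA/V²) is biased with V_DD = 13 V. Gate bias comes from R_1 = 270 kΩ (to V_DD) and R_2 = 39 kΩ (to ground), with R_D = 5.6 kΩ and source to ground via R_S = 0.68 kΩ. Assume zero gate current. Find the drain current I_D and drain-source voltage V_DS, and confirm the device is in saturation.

V_G = V_DD·R_2/(R_1+R_2) = 13×39/309 = 1.64 V.
Assume saturation: I_D = (k_n/2)(V_GS − V_t)² with V_GS = V_G − I_D·R_S = 1.64 − 0.68·I_D.
Substituting gives 0.67·I_D² − 2.34·I_D + 0.672 = 0, with roots I_D = 0.315 or 3.18 mA.
The root I_D = 3.18 mA gives V_GS = -0.521 V ≤ V_t, so take I_D = 0.315 mA.
Then V_GS = 1.43 V and V_DS = V_DD − I_D(R_D+R_S) = 13 − 0.315×6.28 = 11 V.
Saturation requires V_DS ≥ V_GS − V_t = 0.466 V; 11 ≥ 0.466 ✓.

I_D ≈ 0.32 mA, V_DS ≈ 11 V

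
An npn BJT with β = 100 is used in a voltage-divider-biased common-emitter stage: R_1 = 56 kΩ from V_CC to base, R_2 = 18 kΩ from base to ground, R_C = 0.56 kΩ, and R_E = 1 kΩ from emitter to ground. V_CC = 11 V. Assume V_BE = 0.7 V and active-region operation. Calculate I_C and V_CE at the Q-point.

Thevenize the base divider: V_Th = V_CC·R_2/(R_1+R_2) = 11×18/74 = 2.68 V, R_Th = R_1‖R_2 = 13.6 kΩ.
Base-emitter loop: V_Th = I_B·R_Th + V_BE + (β+1)I_B·R_E, so I_B = (2.68 − 0.7) / (13.6 + 101×1) = 0.0172 mA.
I_C = β·I_B = 100×0.0172 = 1.72 mA, and I_E = (β+1)I_B = 1.74 mA.
V_CE = V_CC − I_C·R_C − I_E·R_E = 11 − 1.72×0.56 − 1.74×1 = 8.29 V.
V_CE = 8.29 V > 0.2 V confirms active-region operation.

I_C ≈ 1.7 mA, V_CE ≈ 8.3 V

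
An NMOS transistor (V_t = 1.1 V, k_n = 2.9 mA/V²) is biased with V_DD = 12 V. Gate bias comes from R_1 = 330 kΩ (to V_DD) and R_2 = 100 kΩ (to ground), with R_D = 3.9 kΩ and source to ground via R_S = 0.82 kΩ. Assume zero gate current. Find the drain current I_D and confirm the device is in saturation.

V_G = V_DD·R_2/(R_1+R_2) = 12×100/430 = 2.79 V.
Assume saturation: I_D = (k_n/2)(V_GS − V_t)² with V_GS = V_G − I_D·R_S = 2.79 − 0.82·I_D.
Substituting gives 0.975·I_D² − 5.02·I_D + 4.14 = 0, with roots I_D = 1.03 or 4.12 mA.
The root I_D = 4.12 mA gives V_GS = -0.585 V ≤ V_t, so take I_D = 1.03 mA.
Then V_GS = 1.94 V and V_DS = V_DD − I_D(R_D+R_S) = 12 − 1.03×4.72 = 7.13 V.
Saturation requires V_DS ≥ V_GS − V_t = 0.844 V; 7.13 ≥ 0.844 ✓.

I_D ≈ 1 mA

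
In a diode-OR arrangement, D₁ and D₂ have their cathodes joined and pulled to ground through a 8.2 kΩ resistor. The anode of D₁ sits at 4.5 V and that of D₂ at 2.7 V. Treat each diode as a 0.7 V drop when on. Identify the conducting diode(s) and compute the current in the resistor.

Assume both conduct. Then node N would need to be at both 4.5−0.7 = 3.8 V and 2.7−0.7 = 2 V, which is impossible.
Assume only D₁ conducts: V_N = 4.5 − 0.7 = 3.8 V, so I_R = 3.8/8.2 = 0.463 mA.
Check D₂: its anode-to-cathode voltage is 2.7 − 3.8 = -1.1 V < 0.7 V, so it is off. The assumption is consistent.

Only D₁ conducts; I_R ≈ 0.46 mA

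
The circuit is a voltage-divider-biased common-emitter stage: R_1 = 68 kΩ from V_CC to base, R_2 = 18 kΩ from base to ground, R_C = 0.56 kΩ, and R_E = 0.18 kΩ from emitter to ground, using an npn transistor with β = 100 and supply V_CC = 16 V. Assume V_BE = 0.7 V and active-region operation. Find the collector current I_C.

I_C ≈ 8.2 mA

Thevenize the base divider: V_Th = V_CC·R_2/(R_1+R_2) = 16×18/86 = 3.35 V, R_Th = R_1‖R_2 = 14.2 kΩ.
Base-emitter loop: V_Th = I_B·R_Th + V_BE + (β+1)I_B·R_E, so I_B = (3.35 − 0.7) / (14.2 + 101×0.18) = 0.0817 mA.
I_C = β·I_B = 100×0.0817 = 8.17 mA, and I_E = (β+1)I_B = 8.25 mA.
V_CE = V_CC − I_C·R_C − I_E·R_E = 16 − 8.17×0.56 − 8.25×0.18 = 9.94 V.
V_CE = 9.94 V > 0.2 V confirms active-region operation.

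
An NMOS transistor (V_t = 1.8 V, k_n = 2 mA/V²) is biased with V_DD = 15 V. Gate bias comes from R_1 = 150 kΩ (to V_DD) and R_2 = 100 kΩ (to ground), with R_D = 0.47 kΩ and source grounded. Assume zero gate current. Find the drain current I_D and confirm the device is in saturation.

V_G = V_DD·R_2/(R_1+R_2) = 15×100/250 = 6 V. With the source grounded, V_GS = V_G = 6 V.
Assume saturation: I_D = (k_n/2)(V_GS − V_t)² = (2/2)×(6 − 1.8)² = 1×4.2² = 17.6 mA.
V_DS = V_DD − I_D·R_D = 15 − 17.6×0.47 = 6.71 V.
Saturation requires V_DS ≥ V_GS − V_t = 4.2 V; 6.71 ≥ 4.2 ✓.

I_D ≈ 18 mA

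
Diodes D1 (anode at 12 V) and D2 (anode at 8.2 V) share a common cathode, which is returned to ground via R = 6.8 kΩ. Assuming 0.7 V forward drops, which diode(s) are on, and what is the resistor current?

Assume both conduct. Then node N would need to be at both 12−0.7 = 11.3 V and 8.2−0.7 = 7.5 V, which is impossible.
Assume only D1 conducts: V_N = 12 − 0.7 = 11.3 V, so I_R = 11.3/6.8 = 1.66 mA.
Check D2: its anode-to-cathode voltage is 8.2 − 11.3 = -3.1 V < 0.7 V, so it is off. The assumption is consistent.

Only D1 conducts; I_R ≈ 1.7 mA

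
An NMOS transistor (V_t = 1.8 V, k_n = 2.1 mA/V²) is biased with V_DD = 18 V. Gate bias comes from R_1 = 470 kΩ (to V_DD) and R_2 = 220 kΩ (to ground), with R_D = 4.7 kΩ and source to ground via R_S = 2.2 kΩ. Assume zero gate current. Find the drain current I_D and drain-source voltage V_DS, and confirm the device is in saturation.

V_G = V_DD·R_2/(R_1+R_2) = 18×220/690 = 5.74 V.
Assume saturation: I_D = (k_n/2)(V_GS − V_t)² with V_GS = V_G − I_D·R_S = 5.74 − 2.2·I_D.
Substituting gives 5.08·I_D² − 19.2·I_D + 16.3 = 0, with roots I_D = 1.29 or 2.49 mA.
The root I_D = 2.49 mA gives V_GS = 0.26 V ≤ V_t, so take I_D = 1.29 mA.
Then V_GS = 2.91 V and V_DS = V_DD − I_D(R_D+R_S) = 18 − 1.29×6.9 = 9.12 V.
Saturation requires V_DS ≥ V_GS − V_t = 1.11 V; 9.12 ≥ 1.11 ✓.

I_D ≈ 1.3 mA, V_DS ≈ 9.1 V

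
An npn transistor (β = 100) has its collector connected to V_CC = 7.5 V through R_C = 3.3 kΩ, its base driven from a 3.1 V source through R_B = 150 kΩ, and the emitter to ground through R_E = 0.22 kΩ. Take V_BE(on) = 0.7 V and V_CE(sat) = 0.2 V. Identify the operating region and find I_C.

Assume active. Base-emitter loop: I_B = (V_BB − V_BE)/(R_B + (β+1)R_E) = (3.1 − 0.7)/(150 + 101×0.22) = 0.0139 mA.
I_C = β·I_B = 100×0.0139 = 1.39 mA.
V_CE = V_CC − I_C·R_C − I_E·R_E = 7.5 − 1.39×3.3 − 1.41×0.22 = 2.59 V > V_CE(sat), so the active-region assumption holds.

active; I_C ≈ 1.4 mA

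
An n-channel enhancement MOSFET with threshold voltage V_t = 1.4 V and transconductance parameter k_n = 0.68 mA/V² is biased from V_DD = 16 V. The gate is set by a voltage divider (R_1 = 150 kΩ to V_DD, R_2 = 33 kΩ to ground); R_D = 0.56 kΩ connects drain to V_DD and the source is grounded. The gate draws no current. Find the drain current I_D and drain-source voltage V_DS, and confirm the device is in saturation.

I_D ≈ 0.75 mA, V_DS ≈ 16 V

V_G = V_DD·R_2/(R_1+R_2) = 16×33/183 = 2.89 V. With the source grounded, V_GS = V_G = 2.89 V.
Assume saturation: I_D = (k_n/2)(V_GS − V_t)² = (0.68/2)×(2.89 − 1.4)² = 0.34×1.49² = 0.75 mA.
V_DS = V_DD − I_D·R_D = 16 − 0.75×0.56 = 15.6 V.
Saturation requires V_DS ≥ V_GS − V_t = 1.49 V; 15.6 ≥ 1.49 ✓.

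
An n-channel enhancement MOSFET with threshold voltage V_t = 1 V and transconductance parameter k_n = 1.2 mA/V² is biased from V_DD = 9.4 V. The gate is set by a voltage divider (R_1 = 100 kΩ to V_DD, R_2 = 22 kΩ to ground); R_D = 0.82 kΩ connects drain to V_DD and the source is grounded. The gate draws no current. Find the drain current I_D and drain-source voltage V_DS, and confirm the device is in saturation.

I_D ≈ 0.29 mA, V_DS ≈ 9.2 V

V_G = V_DD·R_2/(R_1+R_2) = 9.4×22/122 = 1.7 V. With the source grounded, V_GS = V_G = 1.7 V.
Assume saturation: I_D = (k_n/2)(V_GS − V_t)² = (1.2/2)×(1.7 − 1)² = 0.6×0.695² = 0.29 mA.
V_DS = V_DD − I_D·R_D = 9.4 − 0.29×0.82 = 9.16 V.
Saturation requires V_DS ≥ V_GS − V_t = 0.695 V; 9.16 ≥ 0.695 ✓.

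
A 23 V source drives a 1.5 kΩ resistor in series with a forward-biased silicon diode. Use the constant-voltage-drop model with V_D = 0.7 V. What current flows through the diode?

I ≈ 15 mA

KVL around the loop: 23 = V_D + I·R = 0.7 + I × 1.5 kΩ.
So I = (23 − 0.7) / 1.5 kΩ = 22.3 / 1.5 = 14.9 mA.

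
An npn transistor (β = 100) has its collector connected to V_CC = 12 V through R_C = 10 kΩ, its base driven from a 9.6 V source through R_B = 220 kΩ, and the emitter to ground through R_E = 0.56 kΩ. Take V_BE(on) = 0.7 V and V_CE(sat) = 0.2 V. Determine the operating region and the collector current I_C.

saturation; I_C ≈ 1.1 mA

Assume active: I_B = (9.6 − 0.7)/(220 + 101×0.56) = 0.0322 mA, I_C = β·I_B = 3.22 mA.
Then V_CE = 12 − 3.22×10 − 3.25×0.56 = -22 V < 0.2 V — the active assumption fails.
Re-solve with V_CE = 0.2 V. KCL at the emitter: V_E/R_E = (V_BB−0.7−V_E)/R_B + (V_CC−0.2−V_E)/R_C, giving V_E = 0.646 V.
I_C = (V_CC − 0.2 − V_E)/R_C = (11.8 − 0.646)/10 = 1.12 mA.
Check: I_B = (8.9 − 0.646)/220 = 0.0375 mA, and β·I_B = 3.75 mA > I_C, confirming saturation.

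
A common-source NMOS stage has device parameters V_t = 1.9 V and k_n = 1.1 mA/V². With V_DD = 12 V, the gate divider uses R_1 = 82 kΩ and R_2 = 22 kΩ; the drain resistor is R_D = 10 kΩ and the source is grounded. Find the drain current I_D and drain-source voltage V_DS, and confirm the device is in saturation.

V_G = V_DD·R_2/(R_1+R_2) = 12×22/104 = 2.54 V. With the source grounded, V_GS = V_G = 2.54 V.
Assume saturation: I_D = (k_n/2)(V_GS − V_t)² = (1.1/2)×(2.54 − 1.9)² = 0.55×0.638² = 0.224 mA.
V_DS = V_DD − I_D·R_D = 12 − 0.224×10 = 9.76 V.
Saturation requires V_DS ≥ V_GS − V_t = 0.638 V; 9.76 ≥ 0.638 ✓.

I_D ≈ 0.22 mA, V_DS ≈ 9.8 V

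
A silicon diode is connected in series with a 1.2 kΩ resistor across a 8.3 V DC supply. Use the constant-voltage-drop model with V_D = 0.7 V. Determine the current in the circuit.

I ≈ 6.3 mA

KVL around the loop: 8.3 = V_D + I·R = 0.7 + I × 1.2 kΩ.
So I = (8.3 − 0.7) / 1.2 kΩ = 7.6 / 1.2 = 6.33 mA.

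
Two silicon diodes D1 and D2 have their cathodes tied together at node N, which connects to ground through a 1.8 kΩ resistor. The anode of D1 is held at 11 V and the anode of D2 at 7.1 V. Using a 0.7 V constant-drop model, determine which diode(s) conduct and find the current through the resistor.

Only D1 conducts; I_R ≈ 5.7 mA

Assume both conduct. Then node N would need to be at both 11−0.7 = 10.3 V and 7.1−0.7 = 6.4 V, which is impossible.
Assume only D1 conducts: V_N = 11 − 0.7 = 10.3 V, so I_R = 10.3/1.8 = 5.72 mA.
Check D2: its anode-to-cathode voltage is 7.1 − 10.3 = -3.2 V < 0.7 V, so it is off. The assumption is consistent.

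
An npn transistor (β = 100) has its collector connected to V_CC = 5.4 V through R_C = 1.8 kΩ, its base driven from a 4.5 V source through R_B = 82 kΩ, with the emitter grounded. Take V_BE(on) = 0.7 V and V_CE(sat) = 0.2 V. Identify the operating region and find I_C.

saturation; I_C ≈ 2.9 mA

Assume active: I_B = (4.5 − 0.7)/82 = 0.0463 mA, giving I_C = β·I_B = 4.63 mA.
But then V_CE = 5.4 − 4.63×1.8 = -2.94 V < V_CE(sat) = 0.2 V — impossible in the active region.
So the transistor is saturated. With V_CE = 0.2 V, I_C = (V_CC − 0.2)/R_C = 5.2/1.8 = 2.89 mA.
Check: β·I_B = 4.63 mA > I_C = 2.89 mA, confirming saturation.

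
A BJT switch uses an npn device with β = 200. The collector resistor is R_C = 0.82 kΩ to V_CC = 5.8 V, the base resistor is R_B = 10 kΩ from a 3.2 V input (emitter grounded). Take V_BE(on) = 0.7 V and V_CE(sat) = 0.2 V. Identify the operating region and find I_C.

Assume active: I_B = (3.2 − 0.7)/10 = 0.25 mA, giving I_C = β·I_B = 50 mA.
But then V_CE = 5.8 − 50×0.82 = -35.2 V < V_CE(sat) = 0.2 V — impossible in the active region.
So the transistor is saturated. With V_CE = 0.2 V, I_C = (V_CC − 0.2)/R_C = 5.6/0.82 = 6.83 mA.
Check: β·I_B = 50 mA > I_C = 6.83 mA, confirming saturation.

saturation; I_C ≈ 6.8 mA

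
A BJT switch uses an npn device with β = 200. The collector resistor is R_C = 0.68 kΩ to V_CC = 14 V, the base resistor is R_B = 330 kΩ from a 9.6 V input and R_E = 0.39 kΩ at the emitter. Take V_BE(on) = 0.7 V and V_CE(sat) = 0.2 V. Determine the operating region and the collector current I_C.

active; I_C ≈ 4.4 mA

Assume active. Base-emitter loop: I_B = (V_BB − V_BE)/(R_B + (β+1)R_E) = (9.6 − 0.7)/(330 + 201×0.39) = 0.0218 mA.
I_C = β·I_B = 200×0.0218 = 4.36 mA.
V_CE = V_CC − I_C·R_C − I_E·R_E = 14 − 4.36×0.68 − 4.38×0.39 = 9.33 V > V_CE(sat), so the active-region assumption holds.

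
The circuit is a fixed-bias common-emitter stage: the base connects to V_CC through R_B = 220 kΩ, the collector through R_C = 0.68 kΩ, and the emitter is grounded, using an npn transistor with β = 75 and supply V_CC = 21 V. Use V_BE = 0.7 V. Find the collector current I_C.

I_C ≈ 6.9 mA

Base loop: V_CC = I_B·R_B + V_BE, so I_B = (21 − 0.7)/220 kΩ = 0.0923 mA.
In the active region I_C = β·I_B = 75 × 0.0923 = 6.92 mA.
Collector loop: V_CE = V_CC − I_C·R_C = 21 − 6.92×0.68 = 16.3 V.
Since V_CE = 16.3 V > V_CE(sat) ≈ 0.2 V, the transistor is in the active region as assumed.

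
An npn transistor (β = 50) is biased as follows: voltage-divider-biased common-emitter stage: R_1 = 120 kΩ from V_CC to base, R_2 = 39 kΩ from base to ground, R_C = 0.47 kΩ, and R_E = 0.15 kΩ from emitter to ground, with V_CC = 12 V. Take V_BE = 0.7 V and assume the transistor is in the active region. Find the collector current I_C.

Thevenize the base divider: V_Th = V_CC·R_2/(R_1+R_2) = 12×39/159 = 2.94 V, R_Th = R_1‖R_2 = 29.4 kΩ.
Base-emitter loop: V_Th = I_B·R_Th + V_BE + (β+1)I_B·R_E, so I_B = (2.94 − 0.7) / (29.4 + 51×0.15) = 0.0605 mA.
I_C = β·I_B = 50×0.0605 = 3.02 mA, and I_E = (β+1)I_B = 3.09 mA.
V_CE = V_CC − I_C·R_C − I_E·R_E = 12 − 3.02×0.47 − 3.09×0.15 = 10.1 V.
V_CE = 10.1 V > 0.2 V confirms active-region operation.

I_C ≈ 3 mA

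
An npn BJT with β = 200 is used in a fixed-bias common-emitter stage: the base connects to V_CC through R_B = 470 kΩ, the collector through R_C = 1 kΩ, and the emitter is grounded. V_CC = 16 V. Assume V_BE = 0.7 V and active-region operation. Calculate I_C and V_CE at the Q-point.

Base loop: V_CC = I_B·R_B + V_BE, so I_B = (16 − 0.7)/470 kΩ = 0.0326 mA.
In the active region I_C = β·I_B = 200 × 0.0326 = 6.51 mA.
Collector loop: V_CE = V_CC − I_C·R_C = 16 − 6.51×1 = 9.49 V.
Since V_CE = 9.49 V > V_CE(sat) ≈ 0.2 V, the transistor is in the active region as assumed.

I_C ≈ 6.5 mA, V_CE ≈ 9.5 V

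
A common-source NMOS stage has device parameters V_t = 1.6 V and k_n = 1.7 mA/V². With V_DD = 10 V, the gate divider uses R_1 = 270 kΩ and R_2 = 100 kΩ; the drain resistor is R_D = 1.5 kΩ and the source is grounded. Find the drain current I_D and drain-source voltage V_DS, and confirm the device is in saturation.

V_G = V_DD·R_2/(R_1+R_2) = 10×100/370 = 2.7 V. With the source grounded, V_GS = V_G = 2.7 V.
Assume saturation: I_D = (k_n/2)(V_GS − V_t)² = (1.7/2)×(2.7 − 1.6)² = 0.85×1.1² = 1.03 mA.
V_DS = V_DD − I_D·R_D = 10 − 1.03×1.5 = 8.45 V.
Saturation requires V_DS ≥ V_GS − V_t = 1.1 V; 8.45 ≥ 1.1 ✓.

I_D ≈ 1 mA, V_DS ≈ 8.4 V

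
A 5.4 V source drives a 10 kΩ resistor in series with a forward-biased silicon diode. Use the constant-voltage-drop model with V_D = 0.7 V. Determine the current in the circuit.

KVL around the loop: 5.4 = V_D + I·R = 0.7 + I × 10 kΩ.
So I = (5.4 − 0.7) / 10 kΩ = 4.7 / 10 = 0.47 mA.

I ≈ 0.47 mA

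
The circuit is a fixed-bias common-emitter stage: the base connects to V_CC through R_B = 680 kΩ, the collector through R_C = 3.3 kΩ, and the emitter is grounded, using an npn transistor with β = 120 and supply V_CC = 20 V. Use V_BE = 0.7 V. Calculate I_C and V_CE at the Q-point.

I_C ≈ 3.4 mA, V_CE ≈ 8.8 V

Base loop: V_CC = I_B·R_B + V_BE, so I_B = (20 − 0.7)/680 kΩ = 0.0284 mA.
In the active region I_C = β·I_B = 120 × 0.0284 = 3.41 mA.
Collector loop: V_CE = V_CC − I_C·R_C = 20 − 3.41×3.3 = 8.76 V.
Since V_CE = 8.76 V > V_CE(sat) ≈ 0.2 V, the transistor is in the active region as assumed.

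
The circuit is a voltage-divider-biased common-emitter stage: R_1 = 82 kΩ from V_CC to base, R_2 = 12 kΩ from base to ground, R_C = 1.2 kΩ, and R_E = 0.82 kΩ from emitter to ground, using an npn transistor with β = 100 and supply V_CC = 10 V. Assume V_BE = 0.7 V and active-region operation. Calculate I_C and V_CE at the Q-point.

Thevenize the base divider: V_Th = V_CC·R_2/(R_1+R_2) = 10×12/94 = 1.28 V, R_Th = R_1‖R_2 = 10.5 kΩ.
Base-emitter loop: V_Th = I_B·R_Th + V_BE + (β+1)I_B·R_E, so I_B = (1.28 − 0.7) / (10.5 + 101×0.82) = 0.00618 mA.
I_C = β·I_B = 100×0.00618 = 0.618 mA, and I_E = (β+1)I_B = 0.624 mA.
V_CE = V_CC − I_C·R_C − I_E·R_E = 10 − 0.618×1.2 − 0.624×0.82 = 8.75 V.
V_CE = 8.75 V > 0.2 V confirms active-region operation.

I_C ≈ 0.62 mA, V_CE ≈ 8.7 V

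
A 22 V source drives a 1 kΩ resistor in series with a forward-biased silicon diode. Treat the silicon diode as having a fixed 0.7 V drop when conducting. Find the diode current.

KVL around the loop: 22 = V_D + I·R = 0.7 + I × 1 kΩ.
So I = (22 − 0.7) / 1 kΩ = 21.3 / 1 = 21.3 mA.

I ≈ 21 mA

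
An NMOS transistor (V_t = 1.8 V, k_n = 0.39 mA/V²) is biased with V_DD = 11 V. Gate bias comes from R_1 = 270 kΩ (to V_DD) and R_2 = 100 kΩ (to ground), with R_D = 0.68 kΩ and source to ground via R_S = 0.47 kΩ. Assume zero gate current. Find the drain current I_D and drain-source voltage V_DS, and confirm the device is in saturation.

I_D ≈ 0.22 mA, V_DS ≈ 11 V

V_G = V_DD·R_2/(R_1+R_2) = 11×100/370 = 2.97 V.
Assume saturation: I_D = (k_n/2)(V_GS − V_t)² with V_GS = V_G − I_D·R_S = 2.97 − 0.47·I_D.
Substituting gives 0.0431·I_D² − 1.22·I_D + 0.268 = 0, with roots I_D = 0.223 or 28 mA.
The root I_D = 28 mA gives V_GS = -10.2 V ≤ V_t, so take I_D = 0.223 mA.
Then V_GS = 2.87 V and V_DS = V_DD − I_D(R_D+R_S) = 11 − 0.223×1.15 = 10.7 V.
Saturation requires V_DS ≥ V_GS − V_t = 1.07 V; 10.7 ≥ 1.07 ✓.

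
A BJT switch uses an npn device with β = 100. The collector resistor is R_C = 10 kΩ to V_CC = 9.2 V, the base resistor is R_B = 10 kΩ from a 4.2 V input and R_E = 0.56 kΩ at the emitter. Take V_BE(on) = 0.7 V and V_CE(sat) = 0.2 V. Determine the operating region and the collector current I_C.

saturation; I_C ≈ 0.84 mA

Assume active: I_B = (4.2 − 0.7)/(10 + 101×0.56) = 0.0526 mA, I_C = β·I_B = 5.26 mA.
Then V_CE = 9.2 − 5.26×10 − 5.31×0.56 = -46.4 V < 0.2 V — the active assumption fails.
Re-solve with V_CE = 0.2 V. KCL at the emitter: V_E/R_E = (V_BB−0.7−V_E)/R_B + (V_CC−0.2−V_E)/R_C, giving V_E = 0.629 V.
I_C = (V_CC − 0.2 − V_E)/R_C = (9 − 0.629)/10 = 0.837 mA.
Check: I_B = (3.5 − 0.629)/10 = 0.287 mA, and β·I_B = 28.7 mA > I_C, confirming saturation.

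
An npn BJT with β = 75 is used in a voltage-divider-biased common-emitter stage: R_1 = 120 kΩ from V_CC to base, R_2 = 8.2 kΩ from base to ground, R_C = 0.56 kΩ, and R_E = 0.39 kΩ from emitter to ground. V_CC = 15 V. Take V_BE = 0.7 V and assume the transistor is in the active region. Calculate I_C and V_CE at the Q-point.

Thevenize the base divider: V_Th = V_CC·R_2/(R_1+R_2) = 15×8.2/128 = 0.959 V, R_Th = R_1‖R_2 = 7.68 kΩ.
Base-emitter loop: V_Th = I_B·R_Th + V_BE + (β+1)I_B·R_E, so I_B = (0.959 − 0.7) / (7.68 + 76×0.39) = 0.00695 mA.
I_C = β·I_B = 75×0.00695 = 0.521 mA, and I_E = (β+1)I_B = 0.528 mA.
V_CE = V_CC − I_C·R_C − I_E·R_E = 15 − 0.521×0.56 − 0.528×0.39 = 14.5 V.
V_CE = 14.5 V > 0.2 V confirms active-region operation.

I_C ≈ 0.52 mA, V_CE ≈ 15 V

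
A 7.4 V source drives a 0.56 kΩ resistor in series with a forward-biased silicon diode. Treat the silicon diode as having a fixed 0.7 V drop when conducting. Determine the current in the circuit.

KVL around the loop: 7.4 = V_D + I·R = 0.7 + I × 0.56 kΩ.
So I = (7.4 − 0.7) / 0.56 kΩ = 6.7 / 0.56 = 12 mA.

I ≈ 12 mA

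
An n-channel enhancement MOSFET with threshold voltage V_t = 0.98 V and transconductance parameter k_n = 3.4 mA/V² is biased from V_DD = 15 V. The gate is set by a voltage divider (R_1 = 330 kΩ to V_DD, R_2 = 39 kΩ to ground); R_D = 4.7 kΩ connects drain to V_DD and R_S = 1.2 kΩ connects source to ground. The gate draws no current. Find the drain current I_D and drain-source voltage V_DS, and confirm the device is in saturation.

I_D ≈ 0.21 mA, V_DS ≈ 14 V

V_G = V_DD·R_2/(R_1+R_2) = 15×39/369 = 1.59 V.
Assume saturation: I_D = (k_n/2)(V_GS − V_t)² with V_GS = V_G − I_D·R_S = 1.59 − 1.2·I_D.
Substituting gives 2.45·I_D² − 3.47·I_D + 0.623 = 0, with roots I_D = 0.211 or 1.21 mA.
The root I_D = 1.21 mA gives V_GS = 0.138 V ≤ V_t, so take I_D = 0.211 mA.
Then V_GS = 1.33 V and V_DS = V_DD − I_D(R_D+R_S) = 15 − 0.211×5.9 = 13.8 V.
Saturation requires V_DS ≥ V_GS − V_t = 0.352 V; 13.8 ≥ 0.352 ✓.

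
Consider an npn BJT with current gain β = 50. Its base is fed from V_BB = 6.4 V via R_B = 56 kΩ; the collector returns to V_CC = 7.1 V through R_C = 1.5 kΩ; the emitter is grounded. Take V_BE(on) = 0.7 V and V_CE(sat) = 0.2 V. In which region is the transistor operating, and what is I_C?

saturation; I_C ≈ 4.6 mA

Assume active: I_B = (6.4 − 0.7)/56 = 0.102 mA, giving I_C = β·I_B = 5.09 mA.
But then V_CE = 7.1 − 5.09×1.5 = -0.534 V < V_CE(sat) = 0.2 V — impossible in the active region.
So the transistor is saturated. With V_CE = 0.2 V, I_C = (V_CC − 0.2)/R_C = 6.9/1.5 = 4.6 mA.
Check: β·I_B = 5.09 mA > I_C = 4.6 mA, confirming saturation.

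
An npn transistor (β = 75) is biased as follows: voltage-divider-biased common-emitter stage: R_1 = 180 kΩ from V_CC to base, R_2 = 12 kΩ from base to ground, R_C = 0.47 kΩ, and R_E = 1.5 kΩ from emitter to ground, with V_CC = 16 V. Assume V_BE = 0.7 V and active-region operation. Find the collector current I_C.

Thevenize the base divider: V_Th = V_CC·R_2/(R_1+R_2) = 16×12/192 = 1 V, R_Th = R_1‖R_2 = 11.2 kΩ.
Base-emitter loop: V_Th = I_B·R_Th + V_BE + (β+1)I_B·R_E, so I_B = (1 − 0.7) / (11.2 + 76×1.5) = 0.0024 mA.
I_C = β·I_B = 75×0.0024 = 0.18 mA, and I_E = (β+1)I_B = 0.182 mA.
V_CE = V_CC − I_C·R_C − I_E·R_E = 16 − 0.18×0.47 − 0.182×1.5 = 15.6 V.
V_CE = 15.6 V > 0.2 V confirms active-region operation.

I_C ≈ 0.18 mA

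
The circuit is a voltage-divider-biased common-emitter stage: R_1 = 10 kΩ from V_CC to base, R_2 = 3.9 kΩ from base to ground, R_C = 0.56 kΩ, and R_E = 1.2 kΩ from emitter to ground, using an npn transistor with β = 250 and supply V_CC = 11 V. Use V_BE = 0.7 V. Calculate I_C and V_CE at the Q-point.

I_C ≈ 2 mA, V_CE ≈ 7.5 V

Thevenize the base divider: V_Th = V_CC·R_2/(R_1+R_2) = 11×3.9/13.9 = 3.09 V, R_Th = R_1‖R_2 = 2.81 kΩ.
Base-emitter loop: V_Th = I_B·R_Th + V_BE + (β+1)I_B·R_E, so I_B = (3.09 − 0.7) / (2.81 + 251×1.2) = 0.00785 mA.
I_C = β·I_B = 250×0.00785 = 1.96 mA, and I_E = (β+1)I_B = 1.97 mA.
V_CE = V_CC − I_C·R_C − I_E·R_E = 11 − 1.96×0.56 − 1.97×1.2 = 7.54 V.
V_CE = 7.54 V > 0.2 V confirms active-region operation.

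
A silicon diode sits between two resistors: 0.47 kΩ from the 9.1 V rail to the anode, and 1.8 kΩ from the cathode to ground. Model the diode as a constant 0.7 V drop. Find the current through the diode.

I ≈ 3.7 mA

The two resistors are in series with the diode, so KVL gives 9.1 = I·0.47 + 0.7 + I·1.8.
I = (9.1 − 0.7) / (0.47 + 1.8) kΩ = 8.4 / 2.27 = 3.7 mA.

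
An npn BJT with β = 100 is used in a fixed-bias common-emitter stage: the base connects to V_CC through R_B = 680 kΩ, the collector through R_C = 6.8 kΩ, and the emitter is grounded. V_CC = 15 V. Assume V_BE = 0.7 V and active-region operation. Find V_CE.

V_CE ≈ 0.7 V

Base loop: V_CC = I_B·R_B + V_BE, so I_B = (15 − 0.7)/680 kΩ = 0.021 mA.
In the active region I_C = β·I_B = 100 × 0.021 = 2.1 mA.
Collector loop: V_CE = V_CC − I_C·R_C = 15 − 2.1×6.8 = 0.7 V.
Since V_CE = 0.7 V > V_CE(sat) ≈ 0.2 V, the transistor is in the active region as assumed.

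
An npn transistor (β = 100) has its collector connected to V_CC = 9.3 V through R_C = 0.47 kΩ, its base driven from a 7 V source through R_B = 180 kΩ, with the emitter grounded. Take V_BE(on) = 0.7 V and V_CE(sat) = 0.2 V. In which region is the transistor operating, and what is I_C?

active; I_C ≈ 3.5 mA

Assume active. Base-emitter loop: I_B = (V_BB − V_BE)/R_B = (7 − 0.7)/180 = 0.035 mA.
I_C = β·I_B = 100×0.035 = 3.5 mA.
V_CE = V_CC − I_C·R_C = 9.3 − 3.5×0.47 = 7.66 V > V_CE(sat), so the active-region assumption holds.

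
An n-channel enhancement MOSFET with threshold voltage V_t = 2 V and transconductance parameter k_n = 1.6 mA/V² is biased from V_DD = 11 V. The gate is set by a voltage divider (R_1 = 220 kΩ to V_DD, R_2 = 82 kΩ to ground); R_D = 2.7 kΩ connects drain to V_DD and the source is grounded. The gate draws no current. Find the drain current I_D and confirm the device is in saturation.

V_G = V_DD·R_2/(R_1+R_2) = 11×82/302 = 2.99 V. With the source grounded, V_GS = V_G = 2.99 V.
Assume saturation: I_D = (k_n/2)(V_GS − V_t)² = (1.6/2)×(2.99 − 2)² = 0.8×0.987² = 0.779 mA.
V_DS = V_DD − I_D·R_D = 11 − 0.779×2.7 = 8.9 V.
Saturation requires V_DS ≥ V_GS − V_t = 0.987 V; 8.9 ≥ 0.987 ✓.

I_D ≈ 0.78 mA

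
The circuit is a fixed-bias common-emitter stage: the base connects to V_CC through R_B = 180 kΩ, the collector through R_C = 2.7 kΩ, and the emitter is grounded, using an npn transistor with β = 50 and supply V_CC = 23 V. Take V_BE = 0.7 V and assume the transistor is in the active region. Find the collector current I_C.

Base loop: V_CC = I_B·R_B + V_BE, so I_B = (23 − 0.7)/180 kΩ = 0.124 mA.
In the active region I_C = β·I_B = 50 × 0.124 = 6.19 mA.
Collector loop: V_CE = V_CC − I_C·R_C = 23 − 6.19×2.7 = 6.27 V.
Since V_CE = 6.27 V > V_CE(sat) ≈ 0.2 V, the transistor is in the active region as assumed.

I_C ≈ 6.2 mA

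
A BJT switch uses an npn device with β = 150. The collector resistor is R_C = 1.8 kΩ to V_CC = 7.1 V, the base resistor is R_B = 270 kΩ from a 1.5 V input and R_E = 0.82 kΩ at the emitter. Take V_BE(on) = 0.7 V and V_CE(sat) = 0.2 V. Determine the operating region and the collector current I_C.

active; I_C ≈ 0.3 mA

Assume active. Base-emitter loop: I_B = (V_BB − V_BE)/(R_B + (β+1)R_E) = (1.5 − 0.7)/(270 + 151×0.82) = 0.00203 mA.
I_C = β·I_B = 150×0.00203 = 0.305 mA.
V_CE = V_CC − I_C·R_C − I_E·R_E = 7.1 − 0.305×1.8 − 0.307×0.82 = 6.3 V > V_CE(sat), so the active-region assumption holds.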